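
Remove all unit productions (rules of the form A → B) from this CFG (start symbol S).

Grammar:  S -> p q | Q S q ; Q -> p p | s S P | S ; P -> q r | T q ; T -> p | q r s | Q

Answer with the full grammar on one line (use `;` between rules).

Unit pairs: Q ⇒* {S}; T ⇒* {Q, S}.
For each unit pair (A, B), copy every non-unit production of B to A, then drop all unit productions.

S -> p q | Q S q; Q -> p q | Q S q | p p | s S P; P -> q r | T q; T -> p q | Q S q | p p | s S P | p | q r s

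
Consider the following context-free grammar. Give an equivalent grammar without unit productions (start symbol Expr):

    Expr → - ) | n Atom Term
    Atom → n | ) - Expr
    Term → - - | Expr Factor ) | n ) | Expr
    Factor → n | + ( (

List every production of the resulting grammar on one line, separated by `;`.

Expr → - ) | n Atom Term; Atom → n | ) - Expr; Term → - - | Expr Factor ) | n ) | - ) | n Atom Term; Factor → n | + ( (

Unit pairs: Term ⇒* {Expr}.
For every A with A ⇒* B via unit rules, add B's non-unit alternatives to A; then delete every rule of the form X → Y.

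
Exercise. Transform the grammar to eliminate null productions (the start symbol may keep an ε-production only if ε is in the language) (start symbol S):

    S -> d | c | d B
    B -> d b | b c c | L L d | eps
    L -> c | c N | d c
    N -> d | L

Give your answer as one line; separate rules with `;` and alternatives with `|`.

The nullable symbols are {B}.
ε ∉ L(G), so no ε-production is kept.

S -> d | c | d B; B -> d b | b c c | L L d; L -> c | c N | d c; N -> d | L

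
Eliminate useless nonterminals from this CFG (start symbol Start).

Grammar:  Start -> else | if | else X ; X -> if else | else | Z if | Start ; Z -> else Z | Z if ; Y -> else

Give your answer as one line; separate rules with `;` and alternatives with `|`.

Generating nonterminals: {Start, X, Y}.
Reachable from Start after that: {Start, X}.
Removed useless symbols: {Y, Z} and every production mentioning them.

Start -> else | if | else X; X -> if else | else | Start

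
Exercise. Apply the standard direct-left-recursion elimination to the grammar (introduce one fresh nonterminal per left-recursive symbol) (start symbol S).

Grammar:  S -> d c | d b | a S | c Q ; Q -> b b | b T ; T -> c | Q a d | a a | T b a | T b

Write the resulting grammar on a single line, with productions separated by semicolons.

S -> d c | d b | a S | c Q; Q -> b b | b T; T -> c T' | Q a d T' | a a T'; T' -> b a T' | b T' | ε

T is directly left-recursive.
For T: α = {b a, b}, β = {c, Q a d, a a}. Rewrite as T → β T' and T' → α T' | ε.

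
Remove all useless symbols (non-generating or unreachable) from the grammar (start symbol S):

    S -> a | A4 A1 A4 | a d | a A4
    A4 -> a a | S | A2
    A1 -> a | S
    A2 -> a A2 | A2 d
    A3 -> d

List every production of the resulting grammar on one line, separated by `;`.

Generating nonterminals: {A1, A3, A4, S}.
Reachable from S after that: {A1, A4, S}.
Removed useless symbols: {A2, A3} and every production mentioning them.

S -> a | A4 A1 A4 | a d | a A4; A4 -> a a | S; A1 -> a | S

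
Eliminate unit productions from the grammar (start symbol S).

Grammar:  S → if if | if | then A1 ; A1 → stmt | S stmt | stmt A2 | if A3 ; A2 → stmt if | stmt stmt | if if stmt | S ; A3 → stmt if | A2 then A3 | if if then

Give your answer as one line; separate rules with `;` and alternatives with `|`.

S → if if | if | then A1; A1 → stmt | S stmt | stmt A2 | if A3; A2 → stmt if | stmt stmt | if if stmt | if if | if | then A1; A3 → stmt if | A2 then A3 | if if then

Unit pairs: A2 ⇒* {S}.
Replace each nonterminal's rules with the union of the non-unit rules of every nonterminal it unit-derives.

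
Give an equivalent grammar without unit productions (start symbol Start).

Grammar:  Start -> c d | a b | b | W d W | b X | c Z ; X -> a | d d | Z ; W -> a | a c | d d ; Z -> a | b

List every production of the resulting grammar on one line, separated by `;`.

Start -> c d | a b | b | W d W | b X | c Z; X -> a | b | d d; W -> a | a c | d d; Z -> a | b

Unit pairs: X ⇒* {Z}.
For each unit pair (A, B), copy every non-unit production of B to A, then drop all unit productions.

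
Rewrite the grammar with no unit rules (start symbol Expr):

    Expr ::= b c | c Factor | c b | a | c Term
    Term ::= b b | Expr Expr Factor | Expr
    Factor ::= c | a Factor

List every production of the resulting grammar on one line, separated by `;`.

Unit pairs: Term ⇒* {Expr}.
Replace each nonterminal's rules with the union of the non-unit rules of every nonterminal it unit-derives.

Expr ::= b c | c Factor | c b | a | c Term; Term ::= b b | Expr Expr Factor | b c | c Factor | c b | a | c Term; Factor ::= c | a Factor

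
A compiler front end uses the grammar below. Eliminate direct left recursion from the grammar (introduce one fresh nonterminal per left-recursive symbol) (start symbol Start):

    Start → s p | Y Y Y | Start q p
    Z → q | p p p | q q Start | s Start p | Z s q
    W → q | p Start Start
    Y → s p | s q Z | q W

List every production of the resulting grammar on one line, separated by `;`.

Start → s p Start1 | Y Y Y Start1; Z → q Z1 | p p p Z1 | q q Start Z1 | s Start p Z1; W → q | p Start Start; Y → s p | s q Z | q W; Start1 → q p Start1 | epsilon; Z1 → s q Z1 | epsilon

Start, Z are directly left-recursive.
For Start: α = {q p}, β = {s p, Y Y Y}. Rewrite as Start → β Start1 and Start1 → α Start1 | ε.
For Z: α = {s q}, β = {q, p p p, q q Start, s Start p}. Rewrite as Z → β Z1 and Z1 → α Z1 | ε.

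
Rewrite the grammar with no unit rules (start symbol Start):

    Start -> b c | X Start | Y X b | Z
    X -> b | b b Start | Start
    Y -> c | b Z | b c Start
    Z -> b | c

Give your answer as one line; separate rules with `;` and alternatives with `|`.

Start -> b | c | b c | X Start | Y X b; X -> b | c | b c | X Start | Y X b | b b Start; Y -> c | b Z | b c Start; Z -> b | c

Unit pairs: Start ⇒* {Z}; X ⇒* {Start, Z}.
For every A with A ⇒* B via unit rules, add B's non-unit alternatives to A; then delete every rule of the form X → Y.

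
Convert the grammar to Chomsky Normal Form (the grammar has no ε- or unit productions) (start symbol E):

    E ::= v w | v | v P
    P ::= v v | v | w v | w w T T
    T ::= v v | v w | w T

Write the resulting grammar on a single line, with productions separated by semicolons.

Introduce a nonterminal for each terminal appearing in a rule of length ≥ 2: X1 → v, X2 → w.
Binarize each right-hand side of length ≥ 3 by chaining fresh nonterminals (Y1, Y2, …): affected rules were P → X2 X2 T T.

E ::= X1 X2 | v | X1 P; P ::= X1 X1 | v | X2 X1 | X2 Y1; T ::= X1 X1 | X1 X2 | X2 T; X1 ::= v; X2 ::= w; Y1 ::= X2 Y2; Y2 ::= T T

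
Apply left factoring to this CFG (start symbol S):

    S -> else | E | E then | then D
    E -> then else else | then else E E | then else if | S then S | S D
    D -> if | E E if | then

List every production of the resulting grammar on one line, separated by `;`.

S has alternatives sharing prefix 'E': factor to S → E S' with S' → ε | then.
E has alternatives sharing prefix 'then else': factor to E → then else E' with E' → else | E E | if.
E has alternatives sharing prefix 'S': factor to E → S E'' with E'' → then S | D.

S -> else | then D | E S'; E -> then else E' | S E''; D -> if | E E if | then; S' -> ε | then; E' -> else | E E | if; E'' -> then S | D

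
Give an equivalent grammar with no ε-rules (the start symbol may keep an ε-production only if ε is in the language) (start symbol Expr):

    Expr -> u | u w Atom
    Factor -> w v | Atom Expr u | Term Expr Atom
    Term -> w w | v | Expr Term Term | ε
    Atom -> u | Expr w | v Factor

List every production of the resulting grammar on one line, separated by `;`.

The nullable symbols are {Term}.
ε ∉ L(G), so no ε-production is kept.
Add the nullable-subset variants: Factor → Term Expr Atom gives Term Expr Atom | Expr Atom. Term → Expr Term Term gives Expr Term Term | Expr Term | Expr.

Expr -> u | u w Atom; Factor -> w v | Atom Expr u | Term Expr Atom | Expr Atom; Term -> w w | v | Expr Term Term | Expr Term | Expr; Atom -> u | Expr w | v Factor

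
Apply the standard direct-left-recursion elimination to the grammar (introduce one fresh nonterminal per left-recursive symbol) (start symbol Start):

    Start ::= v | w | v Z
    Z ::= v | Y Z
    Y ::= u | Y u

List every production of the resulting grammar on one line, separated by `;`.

Directly left-recursive nonterminal: Y.
For Y: α = {u}, β = {u}. Rewrite as Y → β Y1 and Y1 → α Y1 | ε.

Start ::= v | w | v Z; Z ::= v | Y Z; Y ::= u Y1; Y1 ::= u Y1 | ε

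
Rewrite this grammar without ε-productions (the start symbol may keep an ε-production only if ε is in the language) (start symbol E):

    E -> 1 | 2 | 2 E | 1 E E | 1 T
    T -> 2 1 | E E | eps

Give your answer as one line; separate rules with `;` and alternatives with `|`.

E -> 1 | 2 | 2 E | 1 E E | 1 T; T -> 2 1 | E E

Nullable set = {T}.
ε ∉ L(G), so no ε-production is kept.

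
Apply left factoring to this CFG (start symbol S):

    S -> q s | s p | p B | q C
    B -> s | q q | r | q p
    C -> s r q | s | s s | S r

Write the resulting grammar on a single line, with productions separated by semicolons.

S has alternatives sharing prefix 'q': factor to S → q S' with S' → s | C.
B has alternatives sharing prefix 'q': factor to B → q B' with B' → q | p.
C has alternatives sharing prefix 's': factor to C → s C' with C' → r q | ε | s.

S -> s p | p B | q S'; B -> s | r | q B'; C -> S r | s C'; S' -> s | C; B' -> q | p; C' -> r q | ε | s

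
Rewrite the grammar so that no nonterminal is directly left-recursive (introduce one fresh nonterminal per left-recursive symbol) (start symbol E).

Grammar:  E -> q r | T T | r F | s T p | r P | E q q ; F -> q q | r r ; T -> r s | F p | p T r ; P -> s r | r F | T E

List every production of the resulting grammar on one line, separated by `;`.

Directly left-recursive nonterminal: E.
For E: α = {q q}, β = {q r, T T, r F, s T p, r P}. Rewrite as E → β E' and E' → α E' | ε.

E -> q r E' | T T E' | r F E' | s T p E' | r P E'; F -> q q | r r; T -> r s | F p | p T r; P -> s r | r F | T E; E' -> q q E' | epsilon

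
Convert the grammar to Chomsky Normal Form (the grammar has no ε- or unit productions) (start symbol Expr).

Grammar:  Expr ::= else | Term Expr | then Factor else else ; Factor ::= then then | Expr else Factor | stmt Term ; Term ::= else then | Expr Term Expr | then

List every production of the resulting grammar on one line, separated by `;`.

Introduce a nonterminal for each terminal appearing in a rule of length ≥ 2: X1 → then, X2 → else, X3 → stmt.
Binarize each right-hand side of length ≥ 3 by chaining fresh nonterminals (Y1, Y2, …): affected rules were Expr → X1 Factor X2 X2; Factor → Expr X2 Factor; Term → Expr Term Expr.

Expr ::= else | Term Expr | X1 Y1; Factor ::= X1 X1 | Expr Y3 | X3 Term; Term ::= X2 X1 | Expr Y4 | then; X1 ::= then; X2 ::= else; X3 ::= stmt; Y1 ::= Factor Y2; Y2 ::= X2 X2; Y3 ::= X2 Factor; Y4 ::= Term Expr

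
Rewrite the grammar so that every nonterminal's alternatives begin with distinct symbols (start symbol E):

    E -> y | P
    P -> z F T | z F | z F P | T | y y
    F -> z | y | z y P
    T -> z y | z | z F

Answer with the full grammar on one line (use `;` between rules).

E -> y | P; P -> T | y y | z F P'; F -> y | z F'; T -> z T'; P' -> T | ε | P; F' -> ε | y P; T' -> y | ε | F

P has alternatives sharing prefix 'z F': factor to P → z F P' with P' → T | ε | P.
F has alternatives sharing prefix 'z': factor to F → z F' with F' → ε | y P.
T has alternatives sharing prefix 'z': factor to T → z T' with T' → y | ε | F.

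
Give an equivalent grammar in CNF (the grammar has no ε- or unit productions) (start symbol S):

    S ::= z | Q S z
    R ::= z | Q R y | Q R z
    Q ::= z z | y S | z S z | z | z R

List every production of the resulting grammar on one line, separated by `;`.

S ::= z | Q Y1; R ::= z | Q Y2 | Q Y3; Q ::= X1 X1 | X2 S | X1 Y4 | z | X1 R; X1 ::= z; X2 ::= y; Y1 ::= S X1; Y2 ::= R X2; Y3 ::= R X1; Y4 ::= S X1

Introduce a nonterminal for each terminal appearing in a rule of length ≥ 2: X1 → z, X2 → y.
Binarize each right-hand side of length ≥ 3 by chaining fresh nonterminals (Y1, Y2, …): affected rules were S → Q S X1; R → Q R X2; R → Q R X1; Q → X1 S X1.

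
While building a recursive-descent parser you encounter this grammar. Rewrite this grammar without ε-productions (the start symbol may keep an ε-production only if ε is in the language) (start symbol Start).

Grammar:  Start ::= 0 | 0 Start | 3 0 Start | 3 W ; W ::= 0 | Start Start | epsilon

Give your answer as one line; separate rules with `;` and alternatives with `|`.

Nullable nonterminals: {W}.
ε ∉ L(G), so no ε-production is kept.
Add the nullable-subset variants: Start → 3 W gives 3 W | 3.

Start ::= 0 | 0 Start | 3 0 Start | 3 W | 3; W ::= 0 | Start Start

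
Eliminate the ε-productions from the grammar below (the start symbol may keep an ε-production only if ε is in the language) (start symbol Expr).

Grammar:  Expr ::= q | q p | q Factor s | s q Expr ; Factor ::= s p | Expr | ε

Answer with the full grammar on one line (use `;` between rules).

Expr ::= q | q p | q Factor s | q s | s q Expr; Factor ::= s p | Expr

Nullable nonterminals: {Factor}.
ε ∉ L(G), so no ε-production is kept.
Add the nullable-subset variants: Expr → q Factor s gives q Factor s | q s.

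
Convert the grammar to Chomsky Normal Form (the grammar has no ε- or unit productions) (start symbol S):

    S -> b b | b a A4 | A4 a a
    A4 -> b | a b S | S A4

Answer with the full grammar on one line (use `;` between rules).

S -> X1 X1 | X1 Y1 | A4 Y2; A4 -> b | X2 Y3 | S A4; X1 -> b; X2 -> a; Y1 -> X2 A4; Y2 -> X2 X2; Y3 -> X1 S

Introduce a nonterminal for each terminal appearing in a rule of length ≥ 2: X1 → b, X2 → a.
Binarize each right-hand side of length ≥ 3 by chaining fresh nonterminals (Y1, Y2, …): affected rules were S → X1 X2 A4; S → A4 X2 X2; A4 → X2 X1 S.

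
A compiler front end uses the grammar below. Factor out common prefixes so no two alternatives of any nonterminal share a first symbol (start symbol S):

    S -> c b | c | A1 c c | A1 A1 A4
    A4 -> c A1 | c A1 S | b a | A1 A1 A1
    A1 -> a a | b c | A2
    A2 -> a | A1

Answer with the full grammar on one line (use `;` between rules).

S -> c S' | A1 S''; A4 -> b a | A1 A1 A1 | c A1 A4'; A1 -> a a | b c | A2; A2 -> a | A1; S' -> b | epsilon; S'' -> c c | A1 A4; A4' -> epsilon | S

S has alternatives sharing prefix 'c': factor to S → c S' with S' → b | ε.
S has alternatives sharing prefix 'A1': factor to S → A1 S'' with S'' → c c | A1 A4.
A4 has alternatives sharing prefix 'c A1': factor to A4 → c A1 A4' with A4' → ε | S.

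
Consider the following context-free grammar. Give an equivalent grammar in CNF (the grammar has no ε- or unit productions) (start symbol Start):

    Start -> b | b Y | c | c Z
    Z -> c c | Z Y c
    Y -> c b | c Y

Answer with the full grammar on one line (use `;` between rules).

Start -> b | X1 Y | c | X2 Z; Z -> X2 X2 | Z Y1; Y -> X2 X1 | X2 Y; X1 -> b; X2 -> c; Y1 -> Y X2

Introduce a nonterminal for each terminal appearing in a rule of length ≥ 2: X1 → b, X2 → c.
Binarize each right-hand side of length ≥ 3 by chaining fresh nonterminals (Y1, Y2, …): affected rules were Z → Z Y X2.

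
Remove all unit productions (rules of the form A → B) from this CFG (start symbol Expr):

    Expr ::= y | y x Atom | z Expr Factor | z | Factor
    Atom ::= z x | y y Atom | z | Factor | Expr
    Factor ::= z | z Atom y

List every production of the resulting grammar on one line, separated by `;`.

Expr ::= z | z Atom y | y | y x Atom | z Expr Factor; Atom ::= z x | y y Atom | z | z Atom y | y | y x Atom | z Expr Factor; Factor ::= z | z Atom y

Unit pairs: Atom ⇒* {Expr, Factor}; Expr ⇒* {Factor}.
For each unit pair (A, B), copy every non-unit production of B to A, then drop all unit productions.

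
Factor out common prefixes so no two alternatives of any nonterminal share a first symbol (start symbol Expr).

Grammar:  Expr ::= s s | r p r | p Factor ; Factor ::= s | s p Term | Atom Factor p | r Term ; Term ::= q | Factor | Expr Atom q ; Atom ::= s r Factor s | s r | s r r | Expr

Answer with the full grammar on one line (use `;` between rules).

Factor has alternatives sharing prefix 's': factor to Factor → s Factor1 with Factor1 → ε | p Term.
Atom has alternatives sharing prefix 's r': factor to Atom → s r Atom1 with Atom1 → Factor s | ε | r.

Expr ::= s s | r p r | p Factor; Factor ::= Atom Factor p | r Term | s Factor1; Term ::= q | Factor | Expr Atom q; Atom ::= Expr | s r Atom1; Factor1 ::= epsilon | p Term; Atom1 ::= Factor s | epsilon | r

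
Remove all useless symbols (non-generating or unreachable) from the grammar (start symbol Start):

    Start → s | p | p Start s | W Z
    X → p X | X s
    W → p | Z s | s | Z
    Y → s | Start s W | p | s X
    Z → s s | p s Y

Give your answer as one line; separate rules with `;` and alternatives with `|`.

Start → s | p | p Start s | W Z; W → p | Z s | s | Z; Y → s | Start s W | p; Z → s s | p s Y

Generating nonterminals: {Start, W, Y, Z}.
Reachable from Start after that: {Start, W, Y, Z}.
Removed useless symbols: {X} and every production mentioning them.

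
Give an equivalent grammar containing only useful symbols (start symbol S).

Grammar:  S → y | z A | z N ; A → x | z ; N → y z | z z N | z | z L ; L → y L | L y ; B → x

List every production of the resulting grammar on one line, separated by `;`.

Generating nonterminals: {A, B, N, S}.
Reachable from S after that: {A, N, S}.
Removed useless symbols: {B, L} and every production mentioning them.

S → y | z A | z N; A → x | z; N → y z | z z N | z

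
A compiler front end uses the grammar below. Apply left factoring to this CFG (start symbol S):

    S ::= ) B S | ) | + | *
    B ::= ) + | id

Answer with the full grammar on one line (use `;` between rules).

S ::= + | * | ) S'; B ::= ) + | id; S' ::= B S | ε

S has alternatives sharing prefix ')': factor to S → ) S' with S' → B S | ε.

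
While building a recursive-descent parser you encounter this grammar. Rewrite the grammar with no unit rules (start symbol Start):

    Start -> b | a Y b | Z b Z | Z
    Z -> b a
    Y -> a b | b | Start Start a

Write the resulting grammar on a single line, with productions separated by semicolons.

Start -> b a | b | a Y b | Z b Z; Z -> b a; Y -> a b | b | Start Start a

Unit pairs: Start ⇒* {Z}.
For every A with A ⇒* B via unit rules, add B's non-unit alternatives to A; then delete every rule of the form X → Y.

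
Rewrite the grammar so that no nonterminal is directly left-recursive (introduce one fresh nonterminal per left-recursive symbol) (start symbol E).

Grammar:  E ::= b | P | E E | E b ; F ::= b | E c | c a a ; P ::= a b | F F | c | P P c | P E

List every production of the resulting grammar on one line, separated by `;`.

Left recursion appears on E, P.
For E: α = {E, b}, β = {b, P}. Rewrite as E → β E' and E' → α E' | ε.
For P: α = {P c, E}, β = {a b, F F, c}. Rewrite as P → β P' and P' → α P' | ε.

E ::= b E' | P E'; F ::= b | E c | c a a; P ::= a b P' | F F P' | c P'; E' ::= E E' | b E' | ε; P' ::= P c P' | E P' | ε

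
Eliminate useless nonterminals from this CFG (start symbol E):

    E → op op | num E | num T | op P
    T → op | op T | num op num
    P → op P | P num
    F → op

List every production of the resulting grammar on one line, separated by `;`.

Generating nonterminals: {E, F, T}.
Reachable from E after that: {E, T}.
Removed useless symbols: {F, P} and every production mentioning them.

E → op op | num E | num T; T → op | op T | num op num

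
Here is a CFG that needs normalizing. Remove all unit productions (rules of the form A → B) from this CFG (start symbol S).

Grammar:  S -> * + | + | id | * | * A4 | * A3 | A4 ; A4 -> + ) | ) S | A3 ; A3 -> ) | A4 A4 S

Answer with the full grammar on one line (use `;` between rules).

Unit pairs: A4 ⇒* {A3}; S ⇒* {A3, A4}.
For each unit pair (A, B), copy every non-unit production of B to A, then drop all unit productions.

S -> + ) | ) S | * + | + | id | * | * A4 | * A3 | ) | A4 A4 S; A4 -> + ) | ) S | ) | A4 A4 S; A3 -> ) | A4 A4 S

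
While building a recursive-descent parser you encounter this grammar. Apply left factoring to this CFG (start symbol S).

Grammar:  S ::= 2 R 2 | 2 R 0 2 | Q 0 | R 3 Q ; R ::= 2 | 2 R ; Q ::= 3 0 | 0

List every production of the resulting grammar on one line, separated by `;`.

S ::= Q 0 | R 3 Q | 2 R S'; R ::= 2 R'; Q ::= 3 0 | 0; S' ::= 2 | 0 2; R' ::= ε | R

S has alternatives sharing prefix '2 R': factor to S → 2 R S' with S' → 2 | 0 2.
R has alternatives sharing prefix '2': factor to R → 2 R' with R' → ε | R.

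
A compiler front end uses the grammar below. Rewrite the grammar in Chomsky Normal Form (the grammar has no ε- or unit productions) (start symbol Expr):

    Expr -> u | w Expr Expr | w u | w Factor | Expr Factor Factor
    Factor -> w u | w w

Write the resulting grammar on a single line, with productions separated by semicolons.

Expr -> u | X1 Y1 | X1 X2 | X1 Factor | Expr Y2; Factor -> X1 X2 | X1 X1; X1 -> w; X2 -> u; Y1 -> Expr Expr; Y2 -> Factor Factor

Introduce a nonterminal for each terminal appearing in a rule of length ≥ 2: X1 → w, X2 → u.
Binarize each right-hand side of length ≥ 3 by chaining fresh nonterminals (Y1, Y2, …): affected rules were Expr → X1 Expr Expr; Expr → Expr Factor Factor.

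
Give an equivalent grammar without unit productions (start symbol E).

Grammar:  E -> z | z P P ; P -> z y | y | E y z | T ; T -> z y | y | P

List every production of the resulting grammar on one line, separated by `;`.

E -> z | z P P; P -> z y | y | E y z; T -> z y | y | E y z

Unit pairs: P ⇒* {T}; T ⇒* {P}.
For each unit pair (A, B), copy every non-unit production of B to A, then drop all unit productions.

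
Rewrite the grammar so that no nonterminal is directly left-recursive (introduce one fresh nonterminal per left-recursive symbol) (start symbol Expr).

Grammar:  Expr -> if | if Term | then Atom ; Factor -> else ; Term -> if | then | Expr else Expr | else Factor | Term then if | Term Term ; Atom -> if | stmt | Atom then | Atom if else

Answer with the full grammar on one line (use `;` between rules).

Expr -> if | if Term | then Atom; Factor -> else; Term -> if Term1 | then Term1 | Expr else Expr Term1 | else Factor Term1; Atom -> if Atom1 | stmt Atom1; Term1 -> then if Term1 | Term Term1 | ε; Atom1 -> then Atom1 | if else Atom1 | ε

Term, Atom are directly left-recursive.
For Term: α = {then if, Term}, β = {if, then, Expr else Expr, else Factor}. Rewrite as Term → β Term1 and Term1 → α Term1 | ε.
For Atom: α = {then, if else}, β = {if, stmt}. Rewrite as Atom → β Atom1 and Atom1 → α Atom1 | ε.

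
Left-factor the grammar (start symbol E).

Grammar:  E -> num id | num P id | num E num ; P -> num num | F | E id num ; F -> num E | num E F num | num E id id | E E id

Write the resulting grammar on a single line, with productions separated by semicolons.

E -> num E'; P -> num num | F | E id num; F -> E E id | num E F'; E' -> id | P id | E num; F' -> ε | F num | id id

E has alternatives sharing prefix 'num': factor to E → num E' with E' → id | P id | E num.
F has alternatives sharing prefix 'num E': factor to F → num E F' with F' → ε | F num | id id.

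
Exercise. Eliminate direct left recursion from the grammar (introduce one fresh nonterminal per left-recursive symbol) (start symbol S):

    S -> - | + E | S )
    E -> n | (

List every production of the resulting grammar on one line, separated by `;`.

S -> - S' | + E S'; E -> n | (; S' -> ) S' | epsilon

S is directly left-recursive.
For S: α = {)}, β = {-, + E}. Rewrite as S → β S' and S' → α S' | ε.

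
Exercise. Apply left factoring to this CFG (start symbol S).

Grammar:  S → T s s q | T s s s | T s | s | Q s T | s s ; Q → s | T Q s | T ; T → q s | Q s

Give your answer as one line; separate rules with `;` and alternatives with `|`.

S → Q s T | T s S' | s S''; Q → s | T Q'; T → q s | Q s; S' → ε | s S'''; S'' → ε | s; Q' → Q s | ε; S''' → q | s

S has alternatives sharing prefix 'T s': factor to S → T s S' with S' → s q | s s | ε.
S has alternatives sharing prefix 's': factor to S → s S'' with S'' → ε | s.
Q has alternatives sharing prefix 'T': factor to Q → T Q' with Q' → Q s | ε.
S' has alternatives sharing prefix 's': factor to S' → s S''' with S''' → q | s.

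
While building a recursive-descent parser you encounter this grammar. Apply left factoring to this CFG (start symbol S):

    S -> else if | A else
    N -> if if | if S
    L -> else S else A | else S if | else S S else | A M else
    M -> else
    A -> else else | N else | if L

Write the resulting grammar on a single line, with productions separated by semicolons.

N has alternatives sharing prefix 'if': factor to N → if N' with N' → if | S.
L has alternatives sharing prefix 'else S': factor to L → else S L' with L' → else A | if | S else.

S -> else if | A else; N -> if N'; L -> A M else | else S L'; M -> else; A -> else else | N else | if L; N' -> if | S; L' -> else A | if | S else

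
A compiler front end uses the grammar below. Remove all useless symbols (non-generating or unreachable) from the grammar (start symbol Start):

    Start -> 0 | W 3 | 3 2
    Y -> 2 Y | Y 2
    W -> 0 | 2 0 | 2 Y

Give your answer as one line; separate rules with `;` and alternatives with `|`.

Generating nonterminals: {Start, W}.
Reachable from Start after that: {Start, W}.
Removed useless symbols: {Y} and every production mentioning them.

Start -> 0 | W 3 | 3 2; W -> 0 | 2 0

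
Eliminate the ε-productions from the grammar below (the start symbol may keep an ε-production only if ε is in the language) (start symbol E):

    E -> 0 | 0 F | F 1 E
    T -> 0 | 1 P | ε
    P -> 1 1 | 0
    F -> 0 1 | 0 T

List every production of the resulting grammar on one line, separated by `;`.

E -> 0 | 0 F | F 1 E; T -> 0 | 1 P; P -> 1 1 | 0; F -> 0 1 | 0 T | 0

Nullable nonterminals: {T}.
ε ∉ L(G), so no ε-production is kept.
Expand every rule over subsets of its nullable positions: F → 0 T gives 0 T | 0.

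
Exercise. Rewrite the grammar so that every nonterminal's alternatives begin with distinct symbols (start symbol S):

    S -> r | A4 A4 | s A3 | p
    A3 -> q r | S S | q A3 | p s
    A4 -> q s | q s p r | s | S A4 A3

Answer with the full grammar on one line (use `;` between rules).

A3 has alternatives sharing prefix 'q': factor to A3 → q A3' with A3' → r | A3.
A4 has alternatives sharing prefix 'q s': factor to A4 → q s A4' with A4' → ε | p r.

S -> r | A4 A4 | s A3 | p; A3 -> S S | p s | q A3'; A4 -> s | S A4 A3 | q s A4'; A3' -> r | A3; A4' -> ε | p r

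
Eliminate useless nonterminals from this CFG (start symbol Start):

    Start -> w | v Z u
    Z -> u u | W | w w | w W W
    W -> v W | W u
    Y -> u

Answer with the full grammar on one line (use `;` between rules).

Generating nonterminals: {Start, Y, Z}.
Reachable from Start after that: {Start, Z}.
Removed useless symbols: {W, Y} and every production mentioning them.

Start -> w | v Z u; Z -> u u | w w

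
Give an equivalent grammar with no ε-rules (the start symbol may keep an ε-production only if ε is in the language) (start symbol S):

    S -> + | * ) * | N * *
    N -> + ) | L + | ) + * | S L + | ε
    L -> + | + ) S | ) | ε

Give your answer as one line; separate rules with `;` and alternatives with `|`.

Nullable nonterminals: {L, N}.
ε ∉ L(G), so no ε-production is kept.
For each production, add variants omitting each subset of nullable occurrences: S → N * * gives N * * | * *. N → L + gives L + | +. N → S L + gives S L + | S +.

S -> + | * ) * | N * * | * *; N -> + ) | L + | + | ) + * | S L + | S +; L -> + | + ) S | )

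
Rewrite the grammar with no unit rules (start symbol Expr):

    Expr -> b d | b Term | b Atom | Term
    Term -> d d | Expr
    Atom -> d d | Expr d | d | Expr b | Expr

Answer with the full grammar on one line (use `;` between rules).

Unit pairs: Atom ⇒* {Expr, Term}; Expr ⇒* {Term}; Term ⇒* {Expr}.
For every A with A ⇒* B via unit rules, add B's non-unit alternatives to A; then delete every rule of the form X → Y.

Expr -> d d | b d | b Term | b Atom; Term -> d d | b d | b Term | b Atom; Atom -> d d | Expr d | d | Expr b | b d | b Term | b Atom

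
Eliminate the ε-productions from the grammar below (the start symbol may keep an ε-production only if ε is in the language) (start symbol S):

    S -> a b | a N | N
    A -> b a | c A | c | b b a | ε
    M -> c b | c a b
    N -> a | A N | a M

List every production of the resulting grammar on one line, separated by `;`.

The nullable symbols are {A}.
ε ∉ L(G), so no ε-production is kept.
Expand every rule over subsets of its nullable positions: A → c A gives c A | c.

S -> a b | a N | N; A -> b a | c A | c | b b a; M -> c b | c a b; N -> a | A N | a M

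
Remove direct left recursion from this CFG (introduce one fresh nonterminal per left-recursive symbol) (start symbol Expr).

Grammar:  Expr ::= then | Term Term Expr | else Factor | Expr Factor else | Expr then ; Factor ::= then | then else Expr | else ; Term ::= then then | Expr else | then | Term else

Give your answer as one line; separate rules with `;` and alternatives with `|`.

Expr ::= then Expr1 | Term Term Expr Expr1 | else Factor Expr1; Factor ::= then | then else Expr | else; Term ::= then then Term1 | Expr else Term1 | then Term1; Expr1 ::= Factor else Expr1 | then Expr1 | ε; Term1 ::= else Term1 | ε

Expr, Term are directly left-recursive.
For Expr: α = {Factor else, then}, β = {then, Term Term Expr, else Factor}. Rewrite as Expr → β Expr1 and Expr1 → α Expr1 | ε.
For Term: α = {else}, β = {then then, Expr else, then}. Rewrite as Term → β Term1 and Term1 → α Term1 | ε.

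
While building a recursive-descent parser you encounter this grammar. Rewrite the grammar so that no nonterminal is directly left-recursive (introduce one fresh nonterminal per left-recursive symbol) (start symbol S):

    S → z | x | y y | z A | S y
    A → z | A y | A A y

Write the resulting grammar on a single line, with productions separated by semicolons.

Left recursion appears on S, A.
For S: α = {y}, β = {z, x, y y, z A}. Rewrite as S → β S' and S' → α S' | ε.
For A: α = {y, A y}, β = {z}. Rewrite as A → β A' and A' → α A' | ε.

S → z S' | x S' | y y S' | z A S'; A → z A'; S' → y S' | ε; A' → y A' | A y A' | ε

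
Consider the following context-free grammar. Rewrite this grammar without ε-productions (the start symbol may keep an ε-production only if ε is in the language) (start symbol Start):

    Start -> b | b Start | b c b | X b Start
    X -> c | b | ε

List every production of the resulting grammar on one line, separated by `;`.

Start -> b | b Start | b c b | X b Start; X -> c | b

Nullable nonterminals: {X}.
ε ∉ L(G), so no ε-production is kept.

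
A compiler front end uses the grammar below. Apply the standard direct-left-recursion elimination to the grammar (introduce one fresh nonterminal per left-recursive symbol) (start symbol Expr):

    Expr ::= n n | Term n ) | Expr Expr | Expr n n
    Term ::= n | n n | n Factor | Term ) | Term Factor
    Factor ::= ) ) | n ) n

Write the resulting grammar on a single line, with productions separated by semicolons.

Left recursion appears on Expr, Term.
For Expr: α = {Expr, n n}, β = {n n, Term n )}. Rewrite as Expr → β Expr1 and Expr1 → α Expr1 | ε.
For Term: α = {), Factor}, β = {n, n n, n Factor}. Rewrite as Term → β Term1 and Term1 → α Term1 | ε.

Expr ::= n n Expr1 | Term n ) Expr1; Term ::= n Term1 | n n Term1 | n Factor Term1; Factor ::= ) ) | n ) n; Expr1 ::= Expr Expr1 | n n Expr1 | ε; Term1 ::= ) Term1 | Factor Term1 | ε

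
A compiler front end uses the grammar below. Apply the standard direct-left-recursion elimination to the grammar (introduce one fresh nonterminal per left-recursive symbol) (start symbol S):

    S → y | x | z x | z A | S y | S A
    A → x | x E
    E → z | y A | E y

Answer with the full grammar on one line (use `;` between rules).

Left recursion appears on S, E.
For S: α = {y, A}, β = {y, x, z x, z A}. Rewrite as S → β S' and S' → α S' | ε.
For E: α = {y}, β = {z, y A}. Rewrite as E → β E' and E' → α E' | ε.

S → y S' | x S' | z x S' | z A S'; A → x | x E; E → z E' | y A E'; S' → y S' | A S' | ε; E' → y E' | ε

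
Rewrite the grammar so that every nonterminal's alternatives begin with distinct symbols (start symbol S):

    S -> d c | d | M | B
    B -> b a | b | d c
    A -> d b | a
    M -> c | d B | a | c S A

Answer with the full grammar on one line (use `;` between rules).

S has alternatives sharing prefix 'd': factor to S → d S' with S' → c | ε.
B has alternatives sharing prefix 'b': factor to B → b B' with B' → a | ε.
M has alternatives sharing prefix 'c': factor to M → c M' with M' → ε | S A.

S -> M | B | d S'; B -> d c | b B'; A -> d b | a; M -> d B | a | c M'; S' -> c | epsilon; B' -> a | epsilon; M' -> epsilon | S A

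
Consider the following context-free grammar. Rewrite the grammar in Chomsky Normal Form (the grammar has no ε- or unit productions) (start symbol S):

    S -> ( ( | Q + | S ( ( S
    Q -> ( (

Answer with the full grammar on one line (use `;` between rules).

Introduce a nonterminal for each terminal appearing in a rule of length ≥ 2: X1 → (, X2 → +.
Binarize each right-hand side of length ≥ 3 by chaining fresh nonterminals (Y1, Y2, …): affected rules were S → S X1 X1 S.

S -> X1 X1 | Q X2 | S Y1; Q -> X1 X1; X1 -> (; X2 -> +; Y1 -> X1 Y2; Y2 -> X1 S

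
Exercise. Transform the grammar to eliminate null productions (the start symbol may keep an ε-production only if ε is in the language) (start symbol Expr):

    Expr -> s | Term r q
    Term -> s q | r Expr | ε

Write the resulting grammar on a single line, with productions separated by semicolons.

Expr -> s | Term r q | r q; Term -> s q | r Expr

Nullable nonterminals: {Term}.
ε ∉ L(G), so no ε-production is kept.
Add the nullable-subset variants: Expr → Term r q gives Term r q | r q.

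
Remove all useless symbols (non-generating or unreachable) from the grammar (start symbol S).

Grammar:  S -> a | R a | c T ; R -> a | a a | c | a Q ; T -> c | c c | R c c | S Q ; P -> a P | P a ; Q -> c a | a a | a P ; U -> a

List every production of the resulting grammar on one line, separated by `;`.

S -> a | R a | c T; R -> a | a a | c | a Q; T -> c | c c | R c c | S Q; Q -> c a | a a

Generating nonterminals: {Q, R, S, T, U}.
Reachable from S after that: {Q, R, S, T}.
Removed useless symbols: {P, U} and every production mentioning them.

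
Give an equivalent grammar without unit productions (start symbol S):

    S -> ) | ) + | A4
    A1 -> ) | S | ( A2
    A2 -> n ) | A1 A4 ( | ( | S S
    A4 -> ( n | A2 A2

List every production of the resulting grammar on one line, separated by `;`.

Unit pairs: A1 ⇒* {A4, S}; S ⇒* {A4}.
Replace each nonterminal's rules with the union of the non-unit rules of every nonterminal it unit-derives.

S -> ( n | A2 A2 | ) | ) +; A1 -> ( n | A2 A2 | ) | ( A2 | ) +; A2 -> n ) | A1 A4 ( | ( | S S; A4 -> ( n | A2 A2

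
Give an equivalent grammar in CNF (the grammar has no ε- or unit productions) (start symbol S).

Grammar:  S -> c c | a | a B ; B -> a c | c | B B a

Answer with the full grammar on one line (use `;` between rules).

Introduce a nonterminal for each terminal appearing in a rule of length ≥ 2: X1 → c, X2 → a.
Binarize each right-hand side of length ≥ 3 by chaining fresh nonterminals (Y1, Y2, …): affected rules were B → B B X2.

S -> X1 X1 | a | X2 B; B -> X2 X1 | c | B Y1; X1 -> c; X2 -> a; Y1 -> B X2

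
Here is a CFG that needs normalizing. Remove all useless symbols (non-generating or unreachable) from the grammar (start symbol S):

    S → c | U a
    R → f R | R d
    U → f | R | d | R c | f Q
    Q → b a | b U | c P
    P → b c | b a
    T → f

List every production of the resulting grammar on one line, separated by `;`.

Generating nonterminals: {P, Q, S, T, U}.
Reachable from S after that: {P, Q, S, U}.
Removed useless symbols: {R, T} and every production mentioning them.

S → c | U a; U → f | d | f Q; Q → b a | b U | c P; P → b c | b a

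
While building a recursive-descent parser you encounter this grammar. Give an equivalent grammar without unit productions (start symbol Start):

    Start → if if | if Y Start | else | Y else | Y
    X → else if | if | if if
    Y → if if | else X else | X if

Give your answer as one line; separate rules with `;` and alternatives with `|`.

Start → if if | if Y Start | else | Y else | else X else | X if; X → else if | if | if if; Y → if if | else X else | X if

Unit pairs: Start ⇒* {Y}.
Replace each nonterminal's rules with the union of the non-unit rules of every nonterminal it unit-derives.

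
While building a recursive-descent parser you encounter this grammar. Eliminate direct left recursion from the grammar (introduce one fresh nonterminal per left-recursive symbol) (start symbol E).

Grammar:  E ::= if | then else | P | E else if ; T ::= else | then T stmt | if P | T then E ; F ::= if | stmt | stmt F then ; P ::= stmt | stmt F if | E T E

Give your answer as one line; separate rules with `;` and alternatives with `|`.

E, T are directly left-recursive.
For E: α = {else if}, β = {if, then else, P}. Rewrite as E → β E' and E' → α E' | ε.
For T: α = {then E}, β = {else, then T stmt, if P}. Rewrite as T → β T' and T' → α T' | ε.

E ::= if E' | then else E' | P E'; T ::= else T' | then T stmt T' | if P T'; F ::= if | stmt | stmt F then; P ::= stmt | stmt F if | E T E; E' ::= else if E' | ε; T' ::= then E T' | ε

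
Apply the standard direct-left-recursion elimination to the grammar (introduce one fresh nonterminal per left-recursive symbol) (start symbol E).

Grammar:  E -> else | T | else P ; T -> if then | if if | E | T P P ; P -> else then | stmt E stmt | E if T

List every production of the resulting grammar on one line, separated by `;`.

Left recursion appears on T.
For T: α = {P P}, β = {if then, if if, E}. Rewrite as T → β T' and T' → α T' | ε.

E -> else | T | else P; T -> if then T' | if if T' | E T'; P -> else then | stmt E stmt | E if T; T' -> P P T' | ε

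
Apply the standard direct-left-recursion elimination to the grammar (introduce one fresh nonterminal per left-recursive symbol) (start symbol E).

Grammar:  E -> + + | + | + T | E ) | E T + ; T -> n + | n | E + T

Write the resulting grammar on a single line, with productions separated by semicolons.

Directly left-recursive nonterminal: E.
For E: α = {), T +}, β = {+ +, +, + T}. Rewrite as E → β E' and E' → α E' | ε.

E -> + + E' | + E' | + T E'; T -> n + | n | E + T; E' -> ) E' | T + E' | ε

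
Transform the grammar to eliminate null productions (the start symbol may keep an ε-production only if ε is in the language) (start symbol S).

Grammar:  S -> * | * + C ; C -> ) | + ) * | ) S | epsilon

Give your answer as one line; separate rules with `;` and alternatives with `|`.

S -> * | * + C | * +; C -> ) | + ) * | ) S

Nullable set = {C}.
ε ∉ L(G), so no ε-production is kept.
Expand every rule over subsets of its nullable positions: S → * + C gives * + C | * +.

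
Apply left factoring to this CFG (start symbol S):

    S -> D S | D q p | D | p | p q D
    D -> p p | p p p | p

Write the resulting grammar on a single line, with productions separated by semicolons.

S -> D S' | p S''; D -> p D'; S' -> S | q p | ε; S'' -> ε | q D; D' -> ε | p D''; D'' -> ε | p

S has alternatives sharing prefix 'D': factor to S → D S' with S' → S | q p | ε.
S has alternatives sharing prefix 'p': factor to S → p S'' with S'' → ε | q D.
D has alternatives sharing prefix 'p': factor to D → p D' with D' → p | p p | ε.
D' has alternatives sharing prefix 'p': factor to D' → p D'' with D'' → ε | p.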